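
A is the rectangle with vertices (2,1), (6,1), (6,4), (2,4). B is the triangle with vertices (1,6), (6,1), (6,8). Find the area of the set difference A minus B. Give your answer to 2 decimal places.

|A| = 12, |A∩B| = 4.5.
|A ∖ B| = |A| − |A∩B| = 12 − 4.5 = 7.50.

7.50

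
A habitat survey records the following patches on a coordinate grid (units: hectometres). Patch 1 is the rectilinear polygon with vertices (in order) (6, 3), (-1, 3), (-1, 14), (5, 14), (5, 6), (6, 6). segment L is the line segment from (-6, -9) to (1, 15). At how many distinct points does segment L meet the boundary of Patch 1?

2

The segment meets the boundary at (0.708,14), (-1,8.143).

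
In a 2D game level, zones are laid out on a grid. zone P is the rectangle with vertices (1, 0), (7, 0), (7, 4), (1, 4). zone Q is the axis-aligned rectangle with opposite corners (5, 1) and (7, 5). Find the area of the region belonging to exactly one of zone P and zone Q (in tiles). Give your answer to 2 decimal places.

|zone P∩zone Q|: x∈[5,7], y∈[1,4] → 2·3 = 6.
|zone P △ zone Q| = |zone P| + |zone Q| − 2·|zone P∩zone Q| = 24 + 8 − 12 = 20.00.

20.00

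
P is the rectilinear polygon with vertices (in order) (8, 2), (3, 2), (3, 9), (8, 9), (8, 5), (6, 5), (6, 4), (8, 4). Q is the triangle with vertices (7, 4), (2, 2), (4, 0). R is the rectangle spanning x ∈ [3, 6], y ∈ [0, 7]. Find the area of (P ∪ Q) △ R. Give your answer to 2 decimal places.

|P ∪ Q| = 36.7.
|(P ∪ Q) ∩ R| = 18.
|(P ∪ Q) △ R| = 36.7 + 21 − 36 = 21.70.

21.70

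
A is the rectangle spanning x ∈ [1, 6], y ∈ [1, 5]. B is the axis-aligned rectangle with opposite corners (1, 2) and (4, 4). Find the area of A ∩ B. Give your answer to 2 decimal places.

|A∩B|: x∈[1,4], y∈[2,4] → 3·2 = 6.

6.00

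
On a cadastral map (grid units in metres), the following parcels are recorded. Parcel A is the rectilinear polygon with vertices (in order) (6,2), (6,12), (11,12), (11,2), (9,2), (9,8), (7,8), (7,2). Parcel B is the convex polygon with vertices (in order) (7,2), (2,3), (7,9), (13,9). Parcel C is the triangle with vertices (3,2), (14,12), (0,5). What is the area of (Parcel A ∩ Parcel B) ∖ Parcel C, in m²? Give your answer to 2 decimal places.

|Parcel A ∩ Parcel B| = 15.3.
|(Parcel A ∩ Parcel B) ∩ Parcel C| = 6.1032.
|(Parcel A ∩ Parcel B) ∖ Parcel C| = 15.3 − 6.1032 = 9.20.

9.20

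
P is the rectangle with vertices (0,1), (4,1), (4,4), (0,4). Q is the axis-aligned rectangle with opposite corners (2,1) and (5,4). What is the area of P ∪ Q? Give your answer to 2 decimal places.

15.00

By inclusion–exclusion:
Individual areas: |P| = 12, |Q| = 9.
|P∩Q|: x∈[2,4], y∈[1,4] → 2·3 = 6.
|P ∪ Q| = 21 − 6 = 15.00.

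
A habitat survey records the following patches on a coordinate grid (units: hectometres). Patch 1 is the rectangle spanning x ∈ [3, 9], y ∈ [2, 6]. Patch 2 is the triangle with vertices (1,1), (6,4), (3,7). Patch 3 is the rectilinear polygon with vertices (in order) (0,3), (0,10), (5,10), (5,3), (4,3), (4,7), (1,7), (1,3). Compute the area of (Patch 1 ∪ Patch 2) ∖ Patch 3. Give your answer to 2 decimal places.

26.30

|Patch 1 ∪ Patch 2| = 29.3.
|(Patch 1 ∪ Patch 2) ∩ Patch 3| = 3.
|(Patch 1 ∪ Patch 2) ∖ Patch 3| = 29.3 − 3 = 26.30.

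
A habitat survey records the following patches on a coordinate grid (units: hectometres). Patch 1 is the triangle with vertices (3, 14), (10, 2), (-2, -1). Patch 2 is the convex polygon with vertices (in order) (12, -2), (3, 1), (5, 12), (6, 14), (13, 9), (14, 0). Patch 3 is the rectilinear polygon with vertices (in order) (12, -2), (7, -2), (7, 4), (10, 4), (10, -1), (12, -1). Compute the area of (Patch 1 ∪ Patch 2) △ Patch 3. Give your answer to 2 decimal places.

|Patch 1 ∪ Patch 2| = 164.07.
|(Patch 1 ∪ Patch 2) ∩ Patch 3| = 15.8333.
|(Patch 1 ∪ Patch 2) △ Patch 3| = 164.07 + 20 − 31.6667 = 152.40.

152.40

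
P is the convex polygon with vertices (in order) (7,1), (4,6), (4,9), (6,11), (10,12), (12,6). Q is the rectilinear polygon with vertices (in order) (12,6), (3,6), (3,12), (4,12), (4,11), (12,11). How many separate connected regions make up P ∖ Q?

P ∖ Q splits into 2 disjoint pieces (area 20, area 2.1667).

2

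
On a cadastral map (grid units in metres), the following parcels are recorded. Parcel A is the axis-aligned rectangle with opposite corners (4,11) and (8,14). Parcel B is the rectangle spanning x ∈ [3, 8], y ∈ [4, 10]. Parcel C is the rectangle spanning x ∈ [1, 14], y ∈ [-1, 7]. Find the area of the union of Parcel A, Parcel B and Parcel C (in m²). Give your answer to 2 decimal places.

By inclusion–exclusion:
Individual areas: |Parcel A| = 12, |Parcel B| = 30, |Parcel C| = 104.
|Parcel A∩Parcel B| = 0 (no overlap).
|Parcel A∩Parcel C| = 0 (no overlap).
|Parcel B∩Parcel C|: x∈[3,8], y∈[4,7] → 5·3 = 15.
|Parcel A∩Parcel B∩Parcel C| = 0.
|Parcel A ∪ Parcel B ∪ Parcel C| = 146 − 15 + 0 = 131.00.

131.00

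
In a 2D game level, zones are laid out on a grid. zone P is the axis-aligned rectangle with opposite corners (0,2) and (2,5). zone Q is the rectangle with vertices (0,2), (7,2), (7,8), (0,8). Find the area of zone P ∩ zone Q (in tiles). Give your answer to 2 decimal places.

6.00

|zone P∩zone Q|: x∈[0,2], y∈[2,5] → 2·3 = 6.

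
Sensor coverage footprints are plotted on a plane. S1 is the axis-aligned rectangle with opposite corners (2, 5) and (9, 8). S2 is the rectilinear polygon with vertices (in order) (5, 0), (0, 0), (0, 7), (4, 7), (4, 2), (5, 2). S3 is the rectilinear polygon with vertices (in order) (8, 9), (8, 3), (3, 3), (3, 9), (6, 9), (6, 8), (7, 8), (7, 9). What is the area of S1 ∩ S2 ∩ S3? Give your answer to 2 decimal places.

The intersection is the polygon with vertices (4,7), (4,5), (3,5), (3,7).
By the shoelace formula its area is 2.00.

2.00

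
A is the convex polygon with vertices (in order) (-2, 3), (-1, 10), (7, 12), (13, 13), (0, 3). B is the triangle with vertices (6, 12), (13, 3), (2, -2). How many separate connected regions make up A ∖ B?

A ∖ B splits into 2 disjoint pieces (area 41.2684, area 10.0638).

2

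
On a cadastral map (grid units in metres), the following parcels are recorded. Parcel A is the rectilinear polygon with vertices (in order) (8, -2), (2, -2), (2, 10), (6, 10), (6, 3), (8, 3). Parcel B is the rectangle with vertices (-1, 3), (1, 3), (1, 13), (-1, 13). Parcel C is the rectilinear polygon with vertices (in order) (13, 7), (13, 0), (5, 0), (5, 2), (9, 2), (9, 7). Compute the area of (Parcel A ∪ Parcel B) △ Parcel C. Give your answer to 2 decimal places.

102.00

|Parcel A ∪ Parcel B| = 78.
|(Parcel A ∪ Parcel B) ∩ Parcel C| = 6.
|(Parcel A ∪ Parcel B) △ Parcel C| = 78 + 36 − 12 = 102.00.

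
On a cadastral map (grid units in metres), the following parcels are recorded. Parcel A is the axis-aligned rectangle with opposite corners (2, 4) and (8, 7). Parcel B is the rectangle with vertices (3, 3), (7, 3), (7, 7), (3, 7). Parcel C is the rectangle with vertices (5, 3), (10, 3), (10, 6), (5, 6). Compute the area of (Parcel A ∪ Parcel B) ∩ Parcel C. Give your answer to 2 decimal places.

The region (Parcel A ∪ Parcel B) ∩ Parcel C is the polygon with vertices (8,4), (7,4), (7,3), (5,3), (5,6), (8,6).
By the shoelace formula its area is 8.00.

8.00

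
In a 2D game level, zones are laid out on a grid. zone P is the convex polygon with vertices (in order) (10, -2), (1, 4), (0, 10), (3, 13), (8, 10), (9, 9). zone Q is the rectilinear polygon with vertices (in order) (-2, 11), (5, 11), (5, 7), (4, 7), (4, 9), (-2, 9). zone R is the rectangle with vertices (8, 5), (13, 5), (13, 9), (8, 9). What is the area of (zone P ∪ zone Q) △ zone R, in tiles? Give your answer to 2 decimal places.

|zone P ∪ zone Q| = 93.5833.
|(zone P ∪ zone Q) ∩ zone R| = 4.7273.
|(zone P ∪ zone Q) △ zone R| = 93.5833 + 20 − 9.4545 = 104.13.

104.13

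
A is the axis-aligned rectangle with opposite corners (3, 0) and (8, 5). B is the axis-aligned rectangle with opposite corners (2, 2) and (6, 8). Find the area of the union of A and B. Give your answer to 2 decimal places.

By inclusion–exclusion:
Individual areas: |A| = 25, |B| = 24.
|A∩B|: x∈[3,6], y∈[2,5] → 3·3 = 9.
|A ∪ B| = 49 − 9 = 40.00.

40.00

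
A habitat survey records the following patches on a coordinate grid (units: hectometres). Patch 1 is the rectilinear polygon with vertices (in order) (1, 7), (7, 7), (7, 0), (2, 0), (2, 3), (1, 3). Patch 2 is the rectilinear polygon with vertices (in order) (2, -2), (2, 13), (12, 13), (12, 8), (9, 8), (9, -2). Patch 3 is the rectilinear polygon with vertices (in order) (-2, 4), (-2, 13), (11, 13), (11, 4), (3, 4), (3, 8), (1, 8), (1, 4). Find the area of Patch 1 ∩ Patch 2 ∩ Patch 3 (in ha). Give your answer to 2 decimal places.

The intersection is the polygon with vertices (7,4), (3,4), (3,7), (7,7).
By the shoelace formula its area is 12.00.

12.00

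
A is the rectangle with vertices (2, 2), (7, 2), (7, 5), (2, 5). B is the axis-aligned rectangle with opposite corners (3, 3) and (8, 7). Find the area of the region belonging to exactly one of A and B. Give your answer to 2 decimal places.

|A∩B|: x∈[3,7], y∈[3,5] → 4·2 = 8.
|A △ B| = |A| + |B| − 2·|A∩B| = 15 + 20 − 16 = 19.00.

19.00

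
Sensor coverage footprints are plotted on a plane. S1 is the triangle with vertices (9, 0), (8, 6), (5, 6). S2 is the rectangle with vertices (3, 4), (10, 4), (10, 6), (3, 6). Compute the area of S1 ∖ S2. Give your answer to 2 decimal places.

4.00

|S1| = 9, |S1∩S2| = 5.
|S1 ∖ S2| = |S1| − |S1∩S2| = 9 − 5 = 4.00.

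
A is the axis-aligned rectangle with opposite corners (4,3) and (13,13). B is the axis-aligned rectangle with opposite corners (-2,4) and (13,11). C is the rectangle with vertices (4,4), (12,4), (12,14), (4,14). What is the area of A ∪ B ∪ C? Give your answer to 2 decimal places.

By inclusion–exclusion:
Individual areas: |A| = 90, |B| = 105, |C| = 80.
|A∩B|: x∈[4,13], y∈[4,11] → 9·7 = 63.
|A∩C|: x∈[4,12], y∈[4,13] → 8·9 = 72.
|B∩C|: x∈[4,12], y∈[4,11] → 8·7 = 56.
|A∩B∩C| = 56.
|A ∪ B ∪ C| = 275 − 191 + 56 = 140.00.

140.00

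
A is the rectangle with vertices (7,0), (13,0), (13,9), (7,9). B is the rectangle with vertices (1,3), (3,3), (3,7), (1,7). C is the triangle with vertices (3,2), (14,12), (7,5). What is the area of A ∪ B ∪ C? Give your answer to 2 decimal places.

63.72

By inclusion–exclusion:
Individual areas: |A| = 54, |B| = 8, |C| = 3.5.
|A∩B| = 0 (no overlap).
|A∩C| = 1.7773.
|B∩C| = 0.
|A∩B∩C| = 0.
|A ∪ B ∪ C| = 65.5 − 1.7773 + 0 = 63.72.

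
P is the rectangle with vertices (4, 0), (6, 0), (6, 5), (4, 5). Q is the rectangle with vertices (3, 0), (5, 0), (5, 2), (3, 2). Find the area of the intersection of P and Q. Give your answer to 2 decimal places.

|P∩Q|: x∈[4,5], y∈[0,2] → 1·2 = 2.

2.00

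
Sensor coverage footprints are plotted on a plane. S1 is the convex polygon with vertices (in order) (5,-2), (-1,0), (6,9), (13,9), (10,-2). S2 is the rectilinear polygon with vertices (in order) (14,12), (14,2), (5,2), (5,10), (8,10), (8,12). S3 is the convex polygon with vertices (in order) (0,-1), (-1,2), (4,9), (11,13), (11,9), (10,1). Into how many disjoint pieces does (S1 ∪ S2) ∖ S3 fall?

4

(S1 ∪ S2) ∖ S3 splits into 4 disjoint pieces (area 0.2833, area 0.1607, area 0.4464, area 51.4318).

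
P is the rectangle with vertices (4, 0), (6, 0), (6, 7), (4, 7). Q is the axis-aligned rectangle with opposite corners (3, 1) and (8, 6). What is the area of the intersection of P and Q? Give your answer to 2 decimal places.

|P∩Q|: x∈[4,6], y∈[1,6] → 2·5 = 10.

10.00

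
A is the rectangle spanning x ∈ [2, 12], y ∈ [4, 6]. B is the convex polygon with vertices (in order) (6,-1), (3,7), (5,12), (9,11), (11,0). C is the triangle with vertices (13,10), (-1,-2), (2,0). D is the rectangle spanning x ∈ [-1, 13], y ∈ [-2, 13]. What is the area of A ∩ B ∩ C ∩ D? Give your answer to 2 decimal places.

0.67

The intersection is the polygon with vertices (8.333,6), (8.6,6), (6.4,4), (6,4).
By the shoelace formula its area is 0.67.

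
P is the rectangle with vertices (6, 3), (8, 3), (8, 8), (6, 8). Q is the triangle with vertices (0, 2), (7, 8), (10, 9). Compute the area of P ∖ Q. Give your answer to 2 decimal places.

|P| = 10, |P∩Q| = 1.7714.
|P ∖ Q| = |P| − |P∩Q| = 10 − 1.7714 = 8.23.

8.23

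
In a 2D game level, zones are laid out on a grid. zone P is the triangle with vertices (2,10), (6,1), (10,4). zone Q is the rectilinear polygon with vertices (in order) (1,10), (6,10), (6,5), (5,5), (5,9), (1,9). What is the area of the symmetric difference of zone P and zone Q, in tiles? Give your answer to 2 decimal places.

27.36

|zone P| = 24, |zone Q| = 9, |zone P∩zone Q| = 2.8194.
|zone P △ zone Q| = |zone P| + |zone Q| − 2·|zone P∩zone Q| = 24 + 9 − 5.6389 = 27.36.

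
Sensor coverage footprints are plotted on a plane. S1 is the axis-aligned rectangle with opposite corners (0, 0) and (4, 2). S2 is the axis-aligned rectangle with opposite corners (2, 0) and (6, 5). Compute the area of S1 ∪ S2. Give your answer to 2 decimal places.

By inclusion–exclusion:
Individual areas: |S1| = 8, |S2| = 20.
|S1∩S2|: x∈[2,4], y∈[0,2] → 2·2 = 4.
|S1 ∪ S2| = 28 − 4 = 24.00.

24.00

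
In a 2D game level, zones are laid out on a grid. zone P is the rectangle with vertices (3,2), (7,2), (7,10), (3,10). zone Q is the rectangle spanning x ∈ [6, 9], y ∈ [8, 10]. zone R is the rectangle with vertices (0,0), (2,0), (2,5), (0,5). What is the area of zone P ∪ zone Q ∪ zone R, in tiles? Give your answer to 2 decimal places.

46.00

By inclusion–exclusion:
Individual areas: |zone P| = 32, |zone Q| = 6, |zone R| = 10.
|zone P∩zone Q|: x∈[6,7], y∈[8,10] → 1·2 = 2.
|zone P∩zone R| = 0 (no overlap).
|zone Q∩zone R| = 0 (no overlap).
|zone P∩zone Q∩zone R| = 0.
|zone P ∪ zone Q ∪ zone R| = 48 − 2 + 0 = 46.00.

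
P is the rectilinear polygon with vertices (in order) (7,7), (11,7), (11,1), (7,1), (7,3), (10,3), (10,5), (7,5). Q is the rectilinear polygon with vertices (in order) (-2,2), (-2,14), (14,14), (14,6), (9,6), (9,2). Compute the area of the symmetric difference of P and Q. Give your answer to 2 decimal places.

|P| = 18, |Q| = 172, |P∩Q| = 8.
|P △ Q| = |P| + |Q| − 2·|P∩Q| = 18 + 172 − 16 = 174.00.

174.00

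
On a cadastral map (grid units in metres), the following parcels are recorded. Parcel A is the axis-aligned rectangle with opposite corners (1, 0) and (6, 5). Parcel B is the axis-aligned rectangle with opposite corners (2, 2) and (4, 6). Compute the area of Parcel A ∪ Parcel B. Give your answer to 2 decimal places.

27.00

By inclusion–exclusion:
Individual areas: |Parcel A| = 25, |Parcel B| = 8.
|Parcel A∩Parcel B|: x∈[2,4], y∈[2,5] → 2·3 = 6.
|Parcel A ∪ Parcel B| = 33 − 6 = 27.00.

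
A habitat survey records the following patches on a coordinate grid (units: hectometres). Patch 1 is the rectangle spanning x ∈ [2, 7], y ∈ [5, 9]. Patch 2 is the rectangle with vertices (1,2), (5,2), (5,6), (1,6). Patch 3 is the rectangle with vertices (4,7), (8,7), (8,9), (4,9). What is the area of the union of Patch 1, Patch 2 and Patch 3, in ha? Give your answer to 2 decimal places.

By inclusion–exclusion:
Individual areas: |Patch 1| = 20, |Patch 2| = 16, |Patch 3| = 8.
|Patch 1∩Patch 2|: x∈[2,5], y∈[5,6] → 3·1 = 3.
|Patch 1∩Patch 3|: x∈[4,7], y∈[7,9] → 3·2 = 6.
|Patch 2∩Patch 3| = 0 (no overlap).
|Patch 1∩Patch 2∩Patch 3| = 0.
|Patch 1 ∪ Patch 2 ∪ Patch 3| = 44 − 9 + 0 = 35.00.

35.00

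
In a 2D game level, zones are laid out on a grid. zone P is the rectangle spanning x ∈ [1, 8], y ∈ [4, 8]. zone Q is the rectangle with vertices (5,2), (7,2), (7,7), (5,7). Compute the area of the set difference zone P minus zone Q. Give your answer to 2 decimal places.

22.00

|zone P∩zone Q|: x∈[5,7], y∈[4,7] → 2·3 = 6.
|zone P| = 28.
|zone P ∖ zone Q| = |zone P| − |zone P∩zone Q| = 28 − 6 = 22.00.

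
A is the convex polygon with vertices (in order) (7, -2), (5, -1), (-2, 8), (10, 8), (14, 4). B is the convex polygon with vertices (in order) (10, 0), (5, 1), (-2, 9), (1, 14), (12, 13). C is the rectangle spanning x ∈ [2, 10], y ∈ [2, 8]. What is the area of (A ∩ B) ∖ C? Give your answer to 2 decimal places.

17.60

|A ∩ B| = 63.0208.
|(A ∩ B) ∩ C| = 45.4196.
|(A ∩ B) ∖ C| = 63.0208 − 45.4196 = 17.60.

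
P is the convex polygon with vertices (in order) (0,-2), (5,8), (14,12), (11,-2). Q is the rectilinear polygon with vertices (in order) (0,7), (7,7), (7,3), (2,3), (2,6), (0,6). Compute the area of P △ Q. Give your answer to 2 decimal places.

|P| = 112, |Q| = 22, |P∩Q| = 14.
|P △ Q| = |P| + |Q| − 2·|P∩Q| = 112 + 22 − 28 = 106.00.

106.00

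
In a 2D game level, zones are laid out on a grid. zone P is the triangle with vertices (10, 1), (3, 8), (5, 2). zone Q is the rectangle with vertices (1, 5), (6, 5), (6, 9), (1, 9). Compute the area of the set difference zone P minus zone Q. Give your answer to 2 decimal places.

11.00

|zone P| = 14, |zone P∩zone Q| = 3.
|zone P ∖ zone Q| = |zone P| − |zone P∩zone Q| = 14 − 3 = 11.00.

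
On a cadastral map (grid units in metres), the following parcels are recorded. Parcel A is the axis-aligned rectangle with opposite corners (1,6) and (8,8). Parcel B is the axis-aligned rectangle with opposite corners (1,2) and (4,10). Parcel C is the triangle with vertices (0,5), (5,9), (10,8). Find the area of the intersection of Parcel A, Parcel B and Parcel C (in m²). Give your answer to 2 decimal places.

The intersection is the polygon with vertices (4,6.2), (3.333,6), (1.25,6), (3.75,8), (4,8).
By the shoelace formula its area is 2.93.

2.93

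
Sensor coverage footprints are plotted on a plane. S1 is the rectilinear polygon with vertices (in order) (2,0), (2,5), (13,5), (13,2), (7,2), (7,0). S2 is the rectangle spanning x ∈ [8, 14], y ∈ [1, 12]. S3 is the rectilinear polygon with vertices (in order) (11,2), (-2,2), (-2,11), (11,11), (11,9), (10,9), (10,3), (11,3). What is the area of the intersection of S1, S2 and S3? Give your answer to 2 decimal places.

7.00

The intersection is the polygon with vertices (8,2), (8,5), (10,5), (10,3), (11,3), (11,2).
By the shoelace formula its area is 7.00.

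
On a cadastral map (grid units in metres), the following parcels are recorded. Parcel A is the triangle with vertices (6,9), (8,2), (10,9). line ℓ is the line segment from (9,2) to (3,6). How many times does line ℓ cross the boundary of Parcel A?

2

The segment meets the boundary at (8.16,2.56), (7.765,2.824).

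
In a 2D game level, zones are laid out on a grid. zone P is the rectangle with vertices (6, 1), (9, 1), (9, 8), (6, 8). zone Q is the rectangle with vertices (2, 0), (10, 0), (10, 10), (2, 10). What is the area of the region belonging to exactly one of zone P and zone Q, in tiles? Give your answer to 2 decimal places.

59.00

|zone P∩zone Q|: x∈[6,9], y∈[1,8] → 3·7 = 21.
|zone P △ zone Q| = |zone P| + |zone Q| − 2·|zone P∩zone Q| = 21 + 80 − 42 = 59.00.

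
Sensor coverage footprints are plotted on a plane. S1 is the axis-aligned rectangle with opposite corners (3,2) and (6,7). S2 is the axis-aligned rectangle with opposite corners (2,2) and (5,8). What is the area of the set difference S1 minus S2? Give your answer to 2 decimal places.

|S1∩S2|: x∈[3,5], y∈[2,7] → 2·5 = 10.
|S1| = 15.
|S1 ∖ S2| = |S1| − |S1∩S2| = 15 − 10 = 5.00.

5.00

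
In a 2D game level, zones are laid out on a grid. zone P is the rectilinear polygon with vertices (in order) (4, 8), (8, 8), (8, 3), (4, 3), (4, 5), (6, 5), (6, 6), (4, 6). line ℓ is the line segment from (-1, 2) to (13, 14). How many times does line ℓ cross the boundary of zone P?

The segment meets the boundary at (6,8), (4,6.286).

2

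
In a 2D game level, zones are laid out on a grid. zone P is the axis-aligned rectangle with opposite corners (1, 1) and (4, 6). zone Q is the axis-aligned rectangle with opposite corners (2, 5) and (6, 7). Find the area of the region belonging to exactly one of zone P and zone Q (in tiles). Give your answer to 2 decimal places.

19.00

|zone P∩zone Q|: x∈[2,4], y∈[5,6] → 2·1 = 2.
|zone P △ zone Q| = |zone P| + |zone Q| − 2·|zone P∩zone Q| = 15 + 8 − 4 = 19.00.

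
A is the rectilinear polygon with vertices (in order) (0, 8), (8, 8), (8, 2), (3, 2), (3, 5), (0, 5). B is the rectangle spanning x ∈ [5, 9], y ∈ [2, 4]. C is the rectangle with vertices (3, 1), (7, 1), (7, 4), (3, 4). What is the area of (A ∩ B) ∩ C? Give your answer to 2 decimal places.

4.00

The region (A ∩ B) ∩ C is the polygon with vertices (5,2), (5,4), (7,4), (7,2).
By the shoelace formula its area is 4.00.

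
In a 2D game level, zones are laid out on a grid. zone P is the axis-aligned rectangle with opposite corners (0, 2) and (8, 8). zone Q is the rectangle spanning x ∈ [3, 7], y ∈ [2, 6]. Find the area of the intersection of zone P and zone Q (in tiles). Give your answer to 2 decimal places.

|zone P∩zone Q|: x∈[3,7], y∈[2,6] → 4·4 = 16.

16.00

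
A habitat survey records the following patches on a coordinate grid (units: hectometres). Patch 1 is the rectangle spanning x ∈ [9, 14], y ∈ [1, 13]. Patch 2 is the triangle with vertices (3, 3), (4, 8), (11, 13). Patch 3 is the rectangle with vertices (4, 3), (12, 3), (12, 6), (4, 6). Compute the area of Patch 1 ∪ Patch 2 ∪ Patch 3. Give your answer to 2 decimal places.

87.70

By inclusion–exclusion:
Individual areas: |Patch 1| = 60, |Patch 2| = 15, |Patch 3| = 24.
|Patch 1∩Patch 2| = 1.0714.
|Patch 1∩Patch 3|: x∈[9,12], y∈[3,6] → 3·3 = 9.
|Patch 2∩Patch 3| = 1.225.
|Patch 1∩Patch 2∩Patch 3| = 0.
|Patch 1 ∪ Patch 2 ∪ Patch 3| = 99 − 11.2964 + 0 = 87.70.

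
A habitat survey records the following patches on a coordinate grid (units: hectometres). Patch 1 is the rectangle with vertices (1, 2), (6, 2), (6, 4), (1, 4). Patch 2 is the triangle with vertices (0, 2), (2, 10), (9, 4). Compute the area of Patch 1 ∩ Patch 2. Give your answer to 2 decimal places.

The intersection is the polygon with vertices (1,4), (6,4), (6,3.333), (1,2.222).
By the shoelace formula its area is 6.11.

6.11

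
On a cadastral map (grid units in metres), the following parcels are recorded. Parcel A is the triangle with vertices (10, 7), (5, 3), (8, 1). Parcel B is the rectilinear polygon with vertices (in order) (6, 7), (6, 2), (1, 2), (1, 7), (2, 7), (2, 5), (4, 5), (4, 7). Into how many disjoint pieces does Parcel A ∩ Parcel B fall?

Parcel A ∩ Parcel B is a single connected region.

1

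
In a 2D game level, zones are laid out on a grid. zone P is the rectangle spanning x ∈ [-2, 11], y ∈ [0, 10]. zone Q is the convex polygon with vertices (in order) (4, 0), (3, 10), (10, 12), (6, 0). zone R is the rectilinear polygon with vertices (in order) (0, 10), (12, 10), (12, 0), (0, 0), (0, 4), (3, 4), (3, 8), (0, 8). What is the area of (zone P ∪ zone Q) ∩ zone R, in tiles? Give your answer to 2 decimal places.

|zone P ∪ zone Q| = 136.3333.
|(zone P ∪ zone Q) ∩ zone R| = 98.00.

98.00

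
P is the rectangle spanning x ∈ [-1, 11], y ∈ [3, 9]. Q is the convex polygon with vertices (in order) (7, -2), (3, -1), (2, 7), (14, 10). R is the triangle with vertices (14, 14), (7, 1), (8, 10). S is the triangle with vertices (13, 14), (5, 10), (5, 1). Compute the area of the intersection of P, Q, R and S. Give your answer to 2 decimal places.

The intersection is the polygon with vertices (7.829,8.457), (9.909,8.977), (7.441,4.966).
By the shoelace formula its area is 3.53.

3.53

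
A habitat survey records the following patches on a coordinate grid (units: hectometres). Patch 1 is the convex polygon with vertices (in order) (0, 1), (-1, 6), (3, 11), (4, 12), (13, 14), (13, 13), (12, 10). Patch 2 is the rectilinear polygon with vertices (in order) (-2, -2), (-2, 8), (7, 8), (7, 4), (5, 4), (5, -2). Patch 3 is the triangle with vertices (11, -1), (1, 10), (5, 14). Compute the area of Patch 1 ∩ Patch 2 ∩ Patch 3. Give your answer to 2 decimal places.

The intersection is the polygon with vertices (7,8), (7,6.25), (5.46,5.095), (2.818,8).
By the shoelace formula its area is 7.42.

7.42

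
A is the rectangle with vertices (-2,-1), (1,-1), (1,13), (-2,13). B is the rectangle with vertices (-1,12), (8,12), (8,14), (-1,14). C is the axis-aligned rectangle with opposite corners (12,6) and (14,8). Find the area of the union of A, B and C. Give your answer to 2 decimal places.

62.00

By inclusion–exclusion:
Individual areas: |A| = 42, |B| = 18, |C| = 4.
|A∩B|: x∈[-1,1], y∈[12,13] → 2·1 = 2.
|A∩C| = 0 (no overlap).
|B∩C| = 0 (no overlap).
|A∩B∩C| = 0.
|A ∪ B ∪ C| = 64 − 2 + 0 = 62.00.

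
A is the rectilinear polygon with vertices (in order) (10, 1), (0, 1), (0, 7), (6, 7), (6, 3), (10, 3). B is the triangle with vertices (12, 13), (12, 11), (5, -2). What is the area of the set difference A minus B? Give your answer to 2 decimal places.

|A| = 44, |A∩B| = 0.5744.
|A ∖ B| = |A| − |A∩B| = 44 − 0.5744 = 43.43.

43.43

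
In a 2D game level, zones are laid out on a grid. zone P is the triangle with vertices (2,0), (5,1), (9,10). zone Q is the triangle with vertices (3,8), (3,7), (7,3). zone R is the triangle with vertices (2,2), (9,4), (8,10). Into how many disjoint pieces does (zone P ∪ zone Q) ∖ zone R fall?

4

(zone P ∪ zone Q) ∖ zone R splits into 4 disjoint pieces (area 4.9136, area 1.3341, area 0.2413, area 0.0116).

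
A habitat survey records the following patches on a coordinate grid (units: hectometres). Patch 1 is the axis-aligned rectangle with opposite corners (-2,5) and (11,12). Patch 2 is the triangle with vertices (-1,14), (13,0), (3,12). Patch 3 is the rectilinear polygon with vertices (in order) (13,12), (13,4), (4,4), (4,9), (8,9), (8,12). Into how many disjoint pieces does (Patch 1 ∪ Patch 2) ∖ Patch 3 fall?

(Patch 1 ∪ Patch 2) ∖ Patch 3 splits into 2 disjoint pieces (area 1.3333, area 56).

2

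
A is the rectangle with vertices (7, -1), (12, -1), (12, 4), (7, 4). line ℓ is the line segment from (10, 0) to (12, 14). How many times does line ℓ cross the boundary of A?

1

The segment meets the boundary at (10.571,4).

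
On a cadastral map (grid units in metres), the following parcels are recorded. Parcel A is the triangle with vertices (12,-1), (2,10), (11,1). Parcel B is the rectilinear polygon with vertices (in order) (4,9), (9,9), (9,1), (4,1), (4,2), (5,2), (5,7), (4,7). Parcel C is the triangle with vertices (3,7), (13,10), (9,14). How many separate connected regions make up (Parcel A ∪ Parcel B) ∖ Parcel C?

(Parcel A ∪ Parcel B) ∖ Parcel C splits into 3 disjoint pieces (area 32.3409, area 0.1768, area 0.2976).

3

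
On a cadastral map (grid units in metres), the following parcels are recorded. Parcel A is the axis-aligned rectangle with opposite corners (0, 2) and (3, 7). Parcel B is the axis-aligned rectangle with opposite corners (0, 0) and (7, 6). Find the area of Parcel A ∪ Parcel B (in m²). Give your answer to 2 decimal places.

45.00

By inclusion–exclusion:
Individual areas: |Parcel A| = 15, |Parcel B| = 42.
|Parcel A∩Parcel B|: x∈[0,3], y∈[2,6] → 3·4 = 12.
|Parcel A ∪ Parcel B| = 57 − 12 = 45.00.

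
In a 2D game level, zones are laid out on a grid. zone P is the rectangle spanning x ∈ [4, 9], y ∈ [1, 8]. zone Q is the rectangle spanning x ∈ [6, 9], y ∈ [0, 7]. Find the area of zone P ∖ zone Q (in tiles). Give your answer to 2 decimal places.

17.00

|zone P∩zone Q|: x∈[6,9], y∈[1,7] → 3·6 = 18.
|zone P| = 35.
|zone P ∖ zone Q| = |zone P| − |zone P∩zone Q| = 35 − 18 = 17.00.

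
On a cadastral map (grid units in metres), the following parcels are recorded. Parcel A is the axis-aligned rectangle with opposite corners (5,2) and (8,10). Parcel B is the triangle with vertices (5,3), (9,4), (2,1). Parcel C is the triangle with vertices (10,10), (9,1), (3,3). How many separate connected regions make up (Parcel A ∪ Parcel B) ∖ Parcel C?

2

(Parcel A ∪ Parcel B) ∖ Parcel C splits into 2 disjoint pieces (area 1.0159, area 10.5).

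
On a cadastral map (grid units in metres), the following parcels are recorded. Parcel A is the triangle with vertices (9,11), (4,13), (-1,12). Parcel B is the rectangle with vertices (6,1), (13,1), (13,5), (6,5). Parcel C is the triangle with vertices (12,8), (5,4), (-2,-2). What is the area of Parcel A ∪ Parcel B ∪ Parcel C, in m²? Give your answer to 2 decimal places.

41.50

By inclusion–exclusion:
Individual areas: |Parcel A| = 7.5, |Parcel B| = 28, |Parcel C| = 7.
|Parcel A∩Parcel B| = 0.
|Parcel A∩Parcel C| = 0.
|Parcel B∩Parcel C| = 0.9964.
|Parcel A∩Parcel B∩Parcel C| = 0.
|Parcel A ∪ Parcel B ∪ Parcel C| = 42.5 − 0.9964 + 0 = 41.50.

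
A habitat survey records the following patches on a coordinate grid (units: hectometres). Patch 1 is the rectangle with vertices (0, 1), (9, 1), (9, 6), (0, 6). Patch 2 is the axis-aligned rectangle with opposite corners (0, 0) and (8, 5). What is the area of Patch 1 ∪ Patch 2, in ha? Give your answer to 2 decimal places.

53.00

By inclusion–exclusion:
Individual areas: |Patch 1| = 45, |Patch 2| = 40.
|Patch 1∩Patch 2|: x∈[0,8], y∈[1,5] → 8·4 = 32.
|Patch 1 ∪ Patch 2| = 85 − 32 = 53.00.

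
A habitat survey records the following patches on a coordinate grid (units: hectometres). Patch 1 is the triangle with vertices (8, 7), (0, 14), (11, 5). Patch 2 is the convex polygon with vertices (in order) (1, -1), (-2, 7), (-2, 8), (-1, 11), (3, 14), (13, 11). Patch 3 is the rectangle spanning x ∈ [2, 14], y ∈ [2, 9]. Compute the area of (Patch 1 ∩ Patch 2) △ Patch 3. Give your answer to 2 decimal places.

|Patch 1 ∩ Patch 2| = 2.0436.
|(Patch 1 ∩ Patch 2) ∩ Patch 3| = 1.1079.
|(Patch 1 ∩ Patch 2) △ Patch 3| = 2.0436 + 84 − 2.2159 = 83.83.

83.83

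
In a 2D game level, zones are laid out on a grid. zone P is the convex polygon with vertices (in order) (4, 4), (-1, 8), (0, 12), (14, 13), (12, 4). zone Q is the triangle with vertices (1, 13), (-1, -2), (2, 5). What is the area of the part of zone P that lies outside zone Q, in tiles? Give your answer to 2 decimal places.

|zone P| = 106, |zone P∩zone Q| = 5.5376.
|zone P ∖ zone Q| = |zone P| − |zone P∩zone Q| = 106 − 5.5376 = 100.46.

100.46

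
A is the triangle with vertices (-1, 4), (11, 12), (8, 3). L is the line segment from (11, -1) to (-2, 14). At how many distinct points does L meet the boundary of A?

The segment meets the boundary at (7.484,3.057), (3.859,7.239).

2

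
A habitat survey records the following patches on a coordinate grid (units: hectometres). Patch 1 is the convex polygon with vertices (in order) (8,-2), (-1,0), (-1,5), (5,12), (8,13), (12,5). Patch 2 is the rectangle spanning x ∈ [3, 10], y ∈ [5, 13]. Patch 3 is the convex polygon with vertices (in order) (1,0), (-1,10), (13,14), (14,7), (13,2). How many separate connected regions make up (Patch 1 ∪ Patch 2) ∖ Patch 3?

(Patch 1 ∪ Patch 2) ∖ Patch 3 splits into 2 disjoint pieces (area 24.223, area 6.0357).

2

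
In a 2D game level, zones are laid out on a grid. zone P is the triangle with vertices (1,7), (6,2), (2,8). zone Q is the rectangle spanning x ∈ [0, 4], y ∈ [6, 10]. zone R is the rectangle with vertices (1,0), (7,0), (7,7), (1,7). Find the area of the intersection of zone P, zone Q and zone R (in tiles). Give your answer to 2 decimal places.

1.50

The intersection is the polygon with vertices (3.333,6), (2,6), (1,7), (2.667,7).
By the shoelace formula its area is 1.50.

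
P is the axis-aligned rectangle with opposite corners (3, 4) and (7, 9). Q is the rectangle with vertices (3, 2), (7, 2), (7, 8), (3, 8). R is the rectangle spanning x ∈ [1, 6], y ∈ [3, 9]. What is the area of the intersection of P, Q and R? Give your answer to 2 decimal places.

The intersection is the polygon with vertices (3,4), (3,8), (6,8), (6,4).
By the shoelace formula its area is 12.00.

12.00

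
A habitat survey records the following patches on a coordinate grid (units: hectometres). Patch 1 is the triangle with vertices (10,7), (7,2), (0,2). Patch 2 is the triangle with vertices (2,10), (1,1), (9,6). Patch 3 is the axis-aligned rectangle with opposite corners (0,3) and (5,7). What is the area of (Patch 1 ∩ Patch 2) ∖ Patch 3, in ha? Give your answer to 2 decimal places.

4.96

|Patch 1 ∩ Patch 2| = 7.0065.
|(Patch 1 ∩ Patch 2) ∩ Patch 3| = 2.05.
|(Patch 1 ∩ Patch 2) ∖ Patch 3| = 7.0065 − 2.05 = 4.96.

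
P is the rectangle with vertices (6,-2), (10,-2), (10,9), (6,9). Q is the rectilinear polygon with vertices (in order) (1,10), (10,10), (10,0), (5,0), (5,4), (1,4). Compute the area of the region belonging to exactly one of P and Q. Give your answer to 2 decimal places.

46.00

|P| = 44, |Q| = 74, |P∩Q| = 36.
|P △ Q| = |P| + |Q| − 2·|P∩Q| = 44 + 74 − 72 = 46.00.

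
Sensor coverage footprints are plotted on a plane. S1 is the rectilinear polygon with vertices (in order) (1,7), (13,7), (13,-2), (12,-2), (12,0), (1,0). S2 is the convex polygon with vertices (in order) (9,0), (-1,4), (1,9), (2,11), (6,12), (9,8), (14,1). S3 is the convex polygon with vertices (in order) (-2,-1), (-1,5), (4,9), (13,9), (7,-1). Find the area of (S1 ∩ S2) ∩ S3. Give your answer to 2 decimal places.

46.66

The region (S1 ∩ S2) ∩ S3 is the polygon with vertices (10.848,5.413), (7.871,0.452), (1,3.2), (1,6.6), (1.5,7), (9.714,7).
By the shoelace formula its area is 46.66.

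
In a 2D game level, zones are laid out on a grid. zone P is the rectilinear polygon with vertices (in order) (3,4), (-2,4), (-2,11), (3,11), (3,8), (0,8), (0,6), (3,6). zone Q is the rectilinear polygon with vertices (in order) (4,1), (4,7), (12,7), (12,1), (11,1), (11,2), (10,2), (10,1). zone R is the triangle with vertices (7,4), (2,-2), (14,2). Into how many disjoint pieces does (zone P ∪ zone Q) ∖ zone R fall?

3

(zone P ∪ zone Q) ∖ zone R splits into 3 disjoint pieces (area 29, area 32.8214, area 0.1667).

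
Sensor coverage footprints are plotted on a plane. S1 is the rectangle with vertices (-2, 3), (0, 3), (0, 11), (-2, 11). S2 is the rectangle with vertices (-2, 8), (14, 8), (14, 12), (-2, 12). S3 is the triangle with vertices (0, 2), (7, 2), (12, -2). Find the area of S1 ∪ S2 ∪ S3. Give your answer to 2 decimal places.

By inclusion–exclusion:
Individual areas: |S1| = 16, |S2| = 64, |S3| = 14.
|S1∩S2|: x∈[-2,0], y∈[8,11] → 2·3 = 6.
|S1∩S3| = 0.
|S2∩S3| = 0.
|S1∩S2∩S3| = 0.
|S1 ∪ S2 ∪ S3| = 94 − 6 + 0 = 88.00.

88.00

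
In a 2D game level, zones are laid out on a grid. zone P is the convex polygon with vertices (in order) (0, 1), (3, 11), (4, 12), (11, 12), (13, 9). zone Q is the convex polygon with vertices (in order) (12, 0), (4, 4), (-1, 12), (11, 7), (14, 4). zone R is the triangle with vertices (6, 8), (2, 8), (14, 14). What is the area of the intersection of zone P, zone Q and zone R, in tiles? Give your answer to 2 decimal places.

4.04

The intersection is the polygon with vertices (6.929,8.696), (6,8), (2.1,8), (2.118,8.059), (5,9.5).
By the shoelace formula its area is 4.04.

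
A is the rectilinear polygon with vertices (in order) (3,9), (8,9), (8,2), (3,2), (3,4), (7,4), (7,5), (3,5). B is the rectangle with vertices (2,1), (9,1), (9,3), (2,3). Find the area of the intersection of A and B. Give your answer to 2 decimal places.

5.00

The intersection is the polygon with vertices (8,2), (3,2), (3,3), (8,3).
By the shoelace formula its area is 5.00.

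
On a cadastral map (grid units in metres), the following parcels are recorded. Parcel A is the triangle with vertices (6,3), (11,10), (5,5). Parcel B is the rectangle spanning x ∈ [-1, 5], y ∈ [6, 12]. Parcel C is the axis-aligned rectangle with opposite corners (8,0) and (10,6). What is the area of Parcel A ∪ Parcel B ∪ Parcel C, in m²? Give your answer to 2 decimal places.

56.49

By inclusion–exclusion:
Individual areas: |Parcel A| = 8.5, |Parcel B| = 36, |Parcel C| = 12.
|Parcel A∩Parcel B| = 0.
|Parcel A∩Parcel C| = 0.0143.
|Parcel B∩Parcel C| = 0 (no overlap).
|Parcel A∩Parcel B∩Parcel C| = 0.
|Parcel A ∪ Parcel B ∪ Parcel C| = 56.5 − 0.0143 + 0 = 56.49.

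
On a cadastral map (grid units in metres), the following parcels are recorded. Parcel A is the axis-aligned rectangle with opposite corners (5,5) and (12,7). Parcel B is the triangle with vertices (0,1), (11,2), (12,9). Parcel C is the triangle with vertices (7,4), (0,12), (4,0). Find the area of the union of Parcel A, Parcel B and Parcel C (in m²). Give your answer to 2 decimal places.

By inclusion–exclusion:
Individual areas: |Parcel A| = 14, |Parcel B| = 38, |Parcel C| = 26.
|Parcel A∩Parcel B| = 8.1429.
|Parcel A∩Parcel C| = 0.7232.
|Parcel B∩Parcel C| = 8.0167.
|Parcel A∩Parcel B∩Parcel C| = 0.0033.
|Parcel A ∪ Parcel B ∪ Parcel C| = 78 − 16.8827 + 0.0033 = 61.12.

61.12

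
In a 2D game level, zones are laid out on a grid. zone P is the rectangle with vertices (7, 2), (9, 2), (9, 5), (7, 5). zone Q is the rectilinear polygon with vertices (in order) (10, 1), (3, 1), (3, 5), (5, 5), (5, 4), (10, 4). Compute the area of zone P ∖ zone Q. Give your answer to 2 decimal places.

|zone P| = 6, |zone P∩zone Q| = 4.
|zone P ∖ zone Q| = |zone P| − |zone P∩zone Q| = 6 − 4 = 2.00.

2.00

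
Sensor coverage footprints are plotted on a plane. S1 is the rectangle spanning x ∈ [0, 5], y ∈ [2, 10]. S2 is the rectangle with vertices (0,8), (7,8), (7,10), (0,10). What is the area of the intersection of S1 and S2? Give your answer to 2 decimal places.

10.00

|S1∩S2|: x∈[0,5], y∈[8,10] → 5·2 = 10.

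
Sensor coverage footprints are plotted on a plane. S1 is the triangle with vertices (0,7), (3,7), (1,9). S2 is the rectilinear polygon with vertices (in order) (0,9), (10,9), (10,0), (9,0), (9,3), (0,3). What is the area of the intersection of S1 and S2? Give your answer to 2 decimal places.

The intersection is the polygon with vertices (3,7), (0,7), (1,9).
By the shoelace formula its area is 3.00.

3.00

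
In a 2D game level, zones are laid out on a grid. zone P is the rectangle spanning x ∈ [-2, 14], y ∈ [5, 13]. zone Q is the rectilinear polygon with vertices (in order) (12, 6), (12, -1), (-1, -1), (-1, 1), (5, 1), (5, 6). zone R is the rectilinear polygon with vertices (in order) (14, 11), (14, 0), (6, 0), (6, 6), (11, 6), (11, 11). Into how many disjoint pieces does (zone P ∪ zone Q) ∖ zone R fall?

(zone P ∪ zone Q) ∖ zone R is a single connected region.

1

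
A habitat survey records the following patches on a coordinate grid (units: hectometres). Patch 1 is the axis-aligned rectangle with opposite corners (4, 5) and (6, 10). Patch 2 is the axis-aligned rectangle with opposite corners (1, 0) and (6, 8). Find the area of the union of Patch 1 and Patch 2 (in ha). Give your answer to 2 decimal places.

By inclusion–exclusion:
Individual areas: |Patch 1| = 10, |Patch 2| = 40.
|Patch 1∩Patch 2|: x∈[4,6], y∈[5,8] → 2·3 = 6.
|Patch 1 ∪ Patch 2| = 50 − 6 = 44.00.

44.00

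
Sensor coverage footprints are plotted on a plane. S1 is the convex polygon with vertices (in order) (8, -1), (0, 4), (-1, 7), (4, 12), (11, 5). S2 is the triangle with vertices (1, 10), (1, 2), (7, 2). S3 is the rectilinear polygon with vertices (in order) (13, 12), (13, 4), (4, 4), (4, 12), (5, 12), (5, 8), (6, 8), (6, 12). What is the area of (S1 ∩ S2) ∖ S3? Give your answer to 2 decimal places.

20.77

|S1 ∩ S2| = 22.2732.
|(S1 ∩ S2) ∩ S3| = 1.5.
|(S1 ∩ S2) ∖ S3| = 22.2732 − 1.5 = 20.77.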